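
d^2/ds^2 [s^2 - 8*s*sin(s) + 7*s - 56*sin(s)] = 8*s*sin(s) + 56*sin(s) - 16*cos(s) + 2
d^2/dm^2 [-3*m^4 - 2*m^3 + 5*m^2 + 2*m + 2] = -36*m^2 - 12*m + 10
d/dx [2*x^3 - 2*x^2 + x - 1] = 6*x^2 - 4*x + 1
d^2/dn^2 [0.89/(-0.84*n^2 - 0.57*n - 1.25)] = (1.255968*n^2 + 0.852264*n - 0.89*(1.68*n + 0.57)*(3.36*n + 1.14) + 1.869)/(0.84*n^2 + 0.57*n + 1.25)^3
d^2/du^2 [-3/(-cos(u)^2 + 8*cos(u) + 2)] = 6*(2*sin(u)^4 - 37*sin(u)^2 + 7*cos(u) - 3*cos(3*u) - 31)/(sin(u)^2 + 8*cos(u) + 1)^3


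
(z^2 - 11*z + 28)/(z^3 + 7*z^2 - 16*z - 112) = (z - 7)/(z^2 + 11*z + 28)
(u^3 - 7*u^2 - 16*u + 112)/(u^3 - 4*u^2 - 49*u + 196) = (u + 4)/(u + 7)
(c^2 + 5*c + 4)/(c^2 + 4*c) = (c + 1)/c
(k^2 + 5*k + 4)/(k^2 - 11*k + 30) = (k^2 + 5*k + 4)/(k^2 - 11*k + 30)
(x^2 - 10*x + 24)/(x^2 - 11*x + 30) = (x - 4)/(x - 5)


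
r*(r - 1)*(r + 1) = r^3 - r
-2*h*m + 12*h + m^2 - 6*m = (-2*h + m)*(m - 6)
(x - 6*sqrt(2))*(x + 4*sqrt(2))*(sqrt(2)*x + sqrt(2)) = sqrt(2)*x^3 - 4*x^2 + sqrt(2)*x^2 - 48*sqrt(2)*x - 4*x - 48*sqrt(2)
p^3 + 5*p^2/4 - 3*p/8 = p*(p - 1/4)*(p + 3/2)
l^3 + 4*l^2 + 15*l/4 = l*(l + 3/2)*(l + 5/2)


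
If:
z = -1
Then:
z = -1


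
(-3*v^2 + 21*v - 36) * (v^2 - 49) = -3*v^4 + 21*v^3 + 111*v^2 - 1029*v + 1764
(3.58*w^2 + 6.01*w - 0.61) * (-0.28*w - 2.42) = -1.0024*w^3 - 10.3464*w^2 - 14.3734*w + 1.4762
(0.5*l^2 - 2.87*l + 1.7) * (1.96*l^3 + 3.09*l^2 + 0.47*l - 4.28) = 0.98*l^5 - 4.0802*l^4 - 5.3013*l^3 + 1.7641*l^2 + 13.0826*l - 7.276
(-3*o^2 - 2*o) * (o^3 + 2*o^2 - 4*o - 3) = -3*o^5 - 8*o^4 + 8*o^3 + 17*o^2 + 6*o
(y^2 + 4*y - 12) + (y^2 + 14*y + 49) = 2*y^2 + 18*y + 37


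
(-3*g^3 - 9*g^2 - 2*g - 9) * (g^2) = -3*g^5 - 9*g^4 - 2*g^3 - 9*g^2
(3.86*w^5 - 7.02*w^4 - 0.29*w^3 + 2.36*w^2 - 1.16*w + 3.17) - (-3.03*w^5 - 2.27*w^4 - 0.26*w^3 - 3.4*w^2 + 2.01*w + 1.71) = 6.89*w^5 - 4.75*w^4 - 0.03*w^3 + 5.76*w^2 - 3.17*w + 1.46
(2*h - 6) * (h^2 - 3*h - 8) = 2*h^3 - 12*h^2 + 2*h + 48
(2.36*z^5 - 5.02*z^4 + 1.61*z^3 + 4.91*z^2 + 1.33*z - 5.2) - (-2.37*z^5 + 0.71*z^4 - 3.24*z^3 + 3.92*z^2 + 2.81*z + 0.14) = 4.73*z^5 - 5.73*z^4 + 4.85*z^3 + 0.99*z^2 - 1.48*z - 5.34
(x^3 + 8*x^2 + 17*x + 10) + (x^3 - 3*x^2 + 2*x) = 2*x^3 + 5*x^2 + 19*x + 10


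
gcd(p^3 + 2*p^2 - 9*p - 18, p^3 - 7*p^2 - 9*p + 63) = p^2 - 9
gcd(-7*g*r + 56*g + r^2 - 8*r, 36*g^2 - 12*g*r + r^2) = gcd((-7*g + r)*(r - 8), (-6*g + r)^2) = 1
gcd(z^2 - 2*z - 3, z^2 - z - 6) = z - 3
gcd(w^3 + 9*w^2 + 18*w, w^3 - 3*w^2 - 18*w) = w^2 + 3*w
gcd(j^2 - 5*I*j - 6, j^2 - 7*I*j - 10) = j - 2*I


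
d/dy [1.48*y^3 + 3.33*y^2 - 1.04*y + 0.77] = 4.44*y^2 + 6.66*y - 1.04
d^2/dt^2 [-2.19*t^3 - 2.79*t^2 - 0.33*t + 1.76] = -13.14*t - 5.58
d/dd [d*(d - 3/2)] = 2*d - 3/2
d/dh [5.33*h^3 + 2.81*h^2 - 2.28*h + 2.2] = 15.99*h^2 + 5.62*h - 2.28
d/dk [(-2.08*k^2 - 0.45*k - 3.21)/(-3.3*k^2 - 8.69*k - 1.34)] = (16.5902*k^2 - 15.6116*k - 27.2919)/(10.89*k^4 + 57.354*k^3 + 84.3601*k^2 + 23.2892*k + 1.7956)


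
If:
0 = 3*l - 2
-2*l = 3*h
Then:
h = -4/9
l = 2/3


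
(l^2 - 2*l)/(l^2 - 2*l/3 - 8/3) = 3*l/(3*l + 4)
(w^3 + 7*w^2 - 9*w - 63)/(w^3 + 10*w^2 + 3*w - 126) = (w + 3)/(w + 6)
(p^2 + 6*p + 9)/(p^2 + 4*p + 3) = (p + 3)/(p + 1)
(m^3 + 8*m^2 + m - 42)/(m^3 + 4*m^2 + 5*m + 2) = (m^3 + 8*m^2 + m - 42)/(m^3 + 4*m^2 + 5*m + 2)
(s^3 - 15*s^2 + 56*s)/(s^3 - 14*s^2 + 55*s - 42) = s*(s - 8)/(s^2 - 7*s + 6)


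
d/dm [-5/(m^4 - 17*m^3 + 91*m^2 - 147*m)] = 5*(4*m^3 - 51*m^2 + 182*m - 147)/(m^2*(m^3 - 17*m^2 + 91*m - 147)^2)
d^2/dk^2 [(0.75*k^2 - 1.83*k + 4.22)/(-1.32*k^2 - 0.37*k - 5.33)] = (1.77635683940025e-15*k^4 + 7.109784*k^3 - 12.457368*k^2 - 89.617176*k + 8.39379200000001)/(2.299968*k^6 + 1.934064*k^5 + 28.4031*k^4 + 15.669685*k^3 + 114.688275*k^2 + 31.533879*k + 151.419437)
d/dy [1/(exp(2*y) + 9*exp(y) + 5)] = (-2*exp(y) - 9)*exp(y)/(exp(2*y) + 9*exp(y) + 5)^2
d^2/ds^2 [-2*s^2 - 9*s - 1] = -4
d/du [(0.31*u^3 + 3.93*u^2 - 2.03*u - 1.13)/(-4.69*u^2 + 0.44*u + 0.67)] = (-1.4539*u^4 + 0.272799999999997*u^3 - 7.1684*u^2 - 5.3332*u - 0.8629)/(21.9961*u^4 - 4.1272*u^3 - 6.091*u^2 + 0.5896*u + 0.4489)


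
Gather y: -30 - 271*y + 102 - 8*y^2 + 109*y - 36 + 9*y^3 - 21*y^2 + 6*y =9*y^3 - 29*y^2 - 156*y + 36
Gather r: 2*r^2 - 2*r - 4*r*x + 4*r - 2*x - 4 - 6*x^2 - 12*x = 2*r^2 + r*(2 - 4*x) - 6*x^2 - 14*x - 4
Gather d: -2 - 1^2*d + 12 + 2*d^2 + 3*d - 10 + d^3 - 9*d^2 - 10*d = d^3 - 7*d^2 - 8*d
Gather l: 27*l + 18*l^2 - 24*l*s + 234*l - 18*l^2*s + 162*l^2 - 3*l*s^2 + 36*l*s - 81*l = l^2*(180 - 18*s) + l*(-3*s^2 + 12*s + 180)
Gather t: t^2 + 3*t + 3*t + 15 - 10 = t^2 + 6*t + 5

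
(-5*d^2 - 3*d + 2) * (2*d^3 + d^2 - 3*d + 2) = -10*d^5 - 11*d^4 + 16*d^3 + d^2 - 12*d + 4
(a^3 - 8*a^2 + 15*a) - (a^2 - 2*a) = a^3 - 9*a^2 + 17*a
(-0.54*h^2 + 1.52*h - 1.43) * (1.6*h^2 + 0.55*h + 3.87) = -0.864*h^4 + 2.135*h^3 - 3.5418*h^2 + 5.0959*h - 5.5341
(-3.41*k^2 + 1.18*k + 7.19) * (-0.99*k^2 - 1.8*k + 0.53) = 3.3759*k^4 + 4.9698*k^3 - 11.0494*k^2 - 12.3166*k + 3.8107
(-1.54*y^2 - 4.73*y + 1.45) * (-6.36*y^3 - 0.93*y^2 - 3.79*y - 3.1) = 9.7944*y^5 + 31.515*y^4 + 1.0135*y^3 + 21.3522*y^2 + 9.1675*y - 4.495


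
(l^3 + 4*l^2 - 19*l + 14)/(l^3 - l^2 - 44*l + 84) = (l - 1)/(l - 6)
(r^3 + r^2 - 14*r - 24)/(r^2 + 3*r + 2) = (r^2 - r - 12)/(r + 1)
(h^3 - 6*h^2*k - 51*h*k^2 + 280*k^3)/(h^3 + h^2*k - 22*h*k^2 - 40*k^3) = (h^2 - h*k - 56*k^2)/(h^2 + 6*h*k + 8*k^2)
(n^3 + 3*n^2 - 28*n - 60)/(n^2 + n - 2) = (n^2 + n - 30)/(n - 1)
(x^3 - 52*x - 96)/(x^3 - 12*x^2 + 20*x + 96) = (x + 6)/(x - 6)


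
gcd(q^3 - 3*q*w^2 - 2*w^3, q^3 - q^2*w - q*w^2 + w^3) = q + w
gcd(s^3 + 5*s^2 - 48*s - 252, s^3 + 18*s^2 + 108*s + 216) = s^2 + 12*s + 36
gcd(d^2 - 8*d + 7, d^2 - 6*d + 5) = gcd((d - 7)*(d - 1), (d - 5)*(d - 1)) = d - 1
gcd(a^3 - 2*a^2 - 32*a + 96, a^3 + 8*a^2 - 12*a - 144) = a^2 + 2*a - 24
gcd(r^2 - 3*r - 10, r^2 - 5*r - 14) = r + 2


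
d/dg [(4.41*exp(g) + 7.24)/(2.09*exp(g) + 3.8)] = 1.6264*exp(g)/(2.09*exp(g) + 3.8)^2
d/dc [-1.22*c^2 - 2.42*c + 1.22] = -2.44*c - 2.42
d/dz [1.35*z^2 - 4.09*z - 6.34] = 2.7*z - 4.09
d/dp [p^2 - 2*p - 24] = 2*p - 2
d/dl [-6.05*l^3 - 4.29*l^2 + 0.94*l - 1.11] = -18.15*l^2 - 8.58*l + 0.94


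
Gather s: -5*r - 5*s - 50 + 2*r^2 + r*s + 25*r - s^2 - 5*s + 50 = 2*r^2 + 20*r - s^2 + s*(r - 10)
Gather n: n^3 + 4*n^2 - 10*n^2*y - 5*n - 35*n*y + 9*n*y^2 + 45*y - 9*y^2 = n^3 + n^2*(4 - 10*y) + n*(9*y^2 - 35*y - 5) - 9*y^2 + 45*y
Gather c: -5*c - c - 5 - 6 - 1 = -6*c - 12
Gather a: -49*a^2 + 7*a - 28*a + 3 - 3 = -49*a^2 - 21*a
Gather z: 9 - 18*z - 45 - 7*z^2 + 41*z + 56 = -7*z^2 + 23*z + 20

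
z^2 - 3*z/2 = z*(z - 3/2)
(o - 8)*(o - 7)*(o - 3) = o^3 - 18*o^2 + 101*o - 168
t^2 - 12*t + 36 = (t - 6)^2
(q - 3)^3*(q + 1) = q^4 - 8*q^3 + 18*q^2 - 27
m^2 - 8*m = m*(m - 8)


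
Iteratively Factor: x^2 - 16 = (x + 4)*(x - 4)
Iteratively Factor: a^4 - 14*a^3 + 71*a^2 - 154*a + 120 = (a - 4)*(a^3 - 10*a^2 + 31*a - 30) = (a - 4)*(a - 3)*(a^2 - 7*a + 10) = (a - 5)*(a - 4)*(a - 3)*(a - 2)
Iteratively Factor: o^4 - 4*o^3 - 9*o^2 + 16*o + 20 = (o - 2)*(o^3 - 2*o^2 - 13*o - 10) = (o - 5)*(o - 2)*(o^2 + 3*o + 2) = (o - 5)*(o - 2)*(o + 1)*(o + 2)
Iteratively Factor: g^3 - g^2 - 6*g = (g + 2)*(g^2 - 3*g) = g*(g + 2)*(g - 3)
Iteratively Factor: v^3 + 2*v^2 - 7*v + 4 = (v - 1)*(v^2 + 3*v - 4) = (v - 1)^2*(v + 4)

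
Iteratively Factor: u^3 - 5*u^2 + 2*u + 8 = (u - 2)*(u^2 - 3*u - 4) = (u - 4)*(u - 2)*(u + 1)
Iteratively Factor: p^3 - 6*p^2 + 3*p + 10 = (p + 1)*(p^2 - 7*p + 10) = (p - 5)*(p + 1)*(p - 2)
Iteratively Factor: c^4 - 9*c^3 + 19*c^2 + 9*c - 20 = (c - 4)*(c^3 - 5*c^2 - c + 5) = (c - 4)*(c + 1)*(c^2 - 6*c + 5) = (c - 4)*(c - 1)*(c + 1)*(c - 5)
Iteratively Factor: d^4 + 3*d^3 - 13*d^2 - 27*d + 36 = (d + 3)*(d^3 - 13*d + 12) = (d - 3)*(d + 3)*(d^2 + 3*d - 4) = (d - 3)*(d + 3)*(d + 4)*(d - 1)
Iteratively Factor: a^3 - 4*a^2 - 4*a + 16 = (a + 2)*(a^2 - 6*a + 8) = (a - 2)*(a + 2)*(a - 4)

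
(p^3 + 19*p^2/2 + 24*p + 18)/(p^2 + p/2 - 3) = (2*p^2 + 15*p + 18)/(2*p - 3)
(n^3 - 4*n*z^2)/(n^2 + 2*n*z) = n - 2*z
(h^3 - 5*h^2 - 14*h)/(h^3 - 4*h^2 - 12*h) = (h - 7)/(h - 6)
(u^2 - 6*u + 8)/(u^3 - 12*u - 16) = (u - 2)/(u^2 + 4*u + 4)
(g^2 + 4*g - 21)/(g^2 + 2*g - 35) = (g - 3)/(g - 5)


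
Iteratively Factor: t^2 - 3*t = (t)*(t - 3)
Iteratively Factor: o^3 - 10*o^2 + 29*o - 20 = (o - 4)*(o^2 - 6*o + 5) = (o - 4)*(o - 1)*(o - 5)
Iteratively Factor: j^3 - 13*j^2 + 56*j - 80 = (j - 4)*(j^2 - 9*j + 20) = (j - 4)^2*(j - 5)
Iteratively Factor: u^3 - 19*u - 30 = (u + 3)*(u^2 - 3*u - 10) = (u - 5)*(u + 3)*(u + 2)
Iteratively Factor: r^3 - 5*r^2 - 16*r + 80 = (r + 4)*(r^2 - 9*r + 20) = (r - 4)*(r + 4)*(r - 5)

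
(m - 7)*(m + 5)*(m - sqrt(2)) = m^3 - 2*m^2 - sqrt(2)*m^2 - 35*m + 2*sqrt(2)*m + 35*sqrt(2)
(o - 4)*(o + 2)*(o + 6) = o^3 + 4*o^2 - 20*o - 48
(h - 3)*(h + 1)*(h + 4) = h^3 + 2*h^2 - 11*h - 12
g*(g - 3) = g^2 - 3*g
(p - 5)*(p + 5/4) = p^2 - 15*p/4 - 25/4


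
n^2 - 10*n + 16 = (n - 8)*(n - 2)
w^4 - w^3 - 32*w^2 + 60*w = w*(w - 5)*(w - 2)*(w + 6)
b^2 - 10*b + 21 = (b - 7)*(b - 3)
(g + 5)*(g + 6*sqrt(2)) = g^2 + 5*g + 6*sqrt(2)*g + 30*sqrt(2)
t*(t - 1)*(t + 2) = t^3 + t^2 - 2*t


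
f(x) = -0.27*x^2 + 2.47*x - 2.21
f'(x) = 2.47 - 0.54*x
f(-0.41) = -3.27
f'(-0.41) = 2.69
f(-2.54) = -10.23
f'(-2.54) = 3.84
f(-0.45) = -3.38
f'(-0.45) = 2.71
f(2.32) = 2.07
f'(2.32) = 1.22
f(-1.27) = -5.78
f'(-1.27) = 3.16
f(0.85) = -0.31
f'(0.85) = 2.01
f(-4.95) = -21.05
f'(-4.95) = 5.14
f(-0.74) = -4.19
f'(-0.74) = 2.87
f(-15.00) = -100.01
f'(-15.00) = 10.57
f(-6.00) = -26.75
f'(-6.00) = 5.71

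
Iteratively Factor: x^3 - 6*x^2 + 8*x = (x)*(x^2 - 6*x + 8) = x*(x - 2)*(x - 4)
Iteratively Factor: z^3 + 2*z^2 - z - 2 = (z + 2)*(z^2 - 1) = (z + 1)*(z + 2)*(z - 1)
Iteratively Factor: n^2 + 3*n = (n)*(n + 3)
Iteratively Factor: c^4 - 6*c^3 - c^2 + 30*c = (c - 3)*(c^3 - 3*c^2 - 10*c) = (c - 5)*(c - 3)*(c^2 + 2*c) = c*(c - 5)*(c - 3)*(c + 2)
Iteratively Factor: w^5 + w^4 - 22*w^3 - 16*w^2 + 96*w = (w - 4)*(w^4 + 5*w^3 - 2*w^2 - 24*w) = w*(w - 4)*(w^3 + 5*w^2 - 2*w - 24) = w*(w - 4)*(w + 4)*(w^2 + w - 6) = w*(w - 4)*(w + 3)*(w + 4)*(w - 2)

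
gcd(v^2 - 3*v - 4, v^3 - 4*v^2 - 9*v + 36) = v - 4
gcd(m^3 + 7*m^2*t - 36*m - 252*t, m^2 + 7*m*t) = m + 7*t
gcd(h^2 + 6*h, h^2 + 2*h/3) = h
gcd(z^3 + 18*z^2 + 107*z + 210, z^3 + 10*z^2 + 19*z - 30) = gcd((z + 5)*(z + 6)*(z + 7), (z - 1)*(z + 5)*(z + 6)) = z^2 + 11*z + 30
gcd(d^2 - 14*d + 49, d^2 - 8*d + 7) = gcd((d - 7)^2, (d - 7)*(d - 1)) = d - 7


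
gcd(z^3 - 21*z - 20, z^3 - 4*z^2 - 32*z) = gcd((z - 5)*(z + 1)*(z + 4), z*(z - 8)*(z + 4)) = z + 4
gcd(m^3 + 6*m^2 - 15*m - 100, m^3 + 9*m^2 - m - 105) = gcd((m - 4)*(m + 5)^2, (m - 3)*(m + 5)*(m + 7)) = m + 5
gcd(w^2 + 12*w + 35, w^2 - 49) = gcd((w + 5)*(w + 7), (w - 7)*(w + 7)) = w + 7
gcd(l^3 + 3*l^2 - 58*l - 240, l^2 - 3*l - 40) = l^2 - 3*l - 40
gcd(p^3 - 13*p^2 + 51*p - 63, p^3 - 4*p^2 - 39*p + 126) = p^2 - 10*p + 21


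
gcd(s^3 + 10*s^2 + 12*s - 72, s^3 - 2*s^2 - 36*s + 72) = s^2 + 4*s - 12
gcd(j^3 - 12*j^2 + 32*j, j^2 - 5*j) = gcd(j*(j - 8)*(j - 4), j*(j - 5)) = j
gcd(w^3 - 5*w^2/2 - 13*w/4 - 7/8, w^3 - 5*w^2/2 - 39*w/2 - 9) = w + 1/2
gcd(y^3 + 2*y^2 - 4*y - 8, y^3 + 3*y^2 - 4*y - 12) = y^2 - 4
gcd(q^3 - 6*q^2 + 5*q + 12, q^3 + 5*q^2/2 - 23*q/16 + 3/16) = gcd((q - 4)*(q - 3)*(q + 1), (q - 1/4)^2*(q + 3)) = 1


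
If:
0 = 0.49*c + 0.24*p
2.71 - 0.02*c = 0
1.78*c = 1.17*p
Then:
No Solution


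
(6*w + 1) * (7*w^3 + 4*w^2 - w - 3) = 42*w^4 + 31*w^3 - 2*w^2 - 19*w - 3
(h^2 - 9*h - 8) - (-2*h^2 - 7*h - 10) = 3*h^2 - 2*h + 2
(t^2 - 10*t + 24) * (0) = 0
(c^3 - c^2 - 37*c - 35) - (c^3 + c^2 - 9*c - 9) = -2*c^2 - 28*c - 26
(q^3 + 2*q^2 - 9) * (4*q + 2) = 4*q^4 + 10*q^3 + 4*q^2 - 36*q - 18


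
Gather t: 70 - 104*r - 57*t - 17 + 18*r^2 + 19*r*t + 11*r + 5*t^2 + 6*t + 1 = 18*r^2 - 93*r + 5*t^2 + t*(19*r - 51) + 54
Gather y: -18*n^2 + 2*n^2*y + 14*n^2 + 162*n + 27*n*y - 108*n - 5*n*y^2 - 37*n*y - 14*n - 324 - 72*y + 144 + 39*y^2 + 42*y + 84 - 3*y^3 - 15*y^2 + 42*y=-4*n^2 + 40*n - 3*y^3 + y^2*(24 - 5*n) + y*(2*n^2 - 10*n + 12) - 96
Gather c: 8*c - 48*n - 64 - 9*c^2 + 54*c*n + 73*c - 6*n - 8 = -9*c^2 + c*(54*n + 81) - 54*n - 72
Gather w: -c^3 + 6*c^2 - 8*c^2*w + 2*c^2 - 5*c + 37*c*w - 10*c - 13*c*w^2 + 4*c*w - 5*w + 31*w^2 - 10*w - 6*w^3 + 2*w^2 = -c^3 + 8*c^2 - 15*c - 6*w^3 + w^2*(33 - 13*c) + w*(-8*c^2 + 41*c - 15)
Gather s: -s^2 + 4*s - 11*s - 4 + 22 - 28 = -s^2 - 7*s - 10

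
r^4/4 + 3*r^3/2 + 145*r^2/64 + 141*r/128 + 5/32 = (r/4 + 1)*(r + 1/4)*(r + 1/2)*(r + 5/4)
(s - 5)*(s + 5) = s^2 - 25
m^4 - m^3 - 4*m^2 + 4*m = m*(m - 2)*(m - 1)*(m + 2)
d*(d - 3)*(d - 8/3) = d^3 - 17*d^2/3 + 8*d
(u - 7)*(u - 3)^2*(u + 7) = u^4 - 6*u^3 - 40*u^2 + 294*u - 441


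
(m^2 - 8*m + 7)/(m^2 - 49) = (m - 1)/(m + 7)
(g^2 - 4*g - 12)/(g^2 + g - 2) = (g - 6)/(g - 1)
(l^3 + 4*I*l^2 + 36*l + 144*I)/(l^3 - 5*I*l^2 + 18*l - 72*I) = (l + 6*I)/(l - 3*I)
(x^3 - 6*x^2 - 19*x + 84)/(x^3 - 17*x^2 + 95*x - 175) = (x^2 + x - 12)/(x^2 - 10*x + 25)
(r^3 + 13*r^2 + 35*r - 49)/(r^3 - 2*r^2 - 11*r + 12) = (r^2 + 14*r + 49)/(r^2 - r - 12)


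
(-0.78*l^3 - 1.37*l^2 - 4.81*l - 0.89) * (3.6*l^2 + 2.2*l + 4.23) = -2.808*l^5 - 6.648*l^4 - 23.6294*l^3 - 19.5811*l^2 - 22.3043*l - 3.7647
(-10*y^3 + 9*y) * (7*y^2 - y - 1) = -70*y^5 + 10*y^4 + 73*y^3 - 9*y^2 - 9*y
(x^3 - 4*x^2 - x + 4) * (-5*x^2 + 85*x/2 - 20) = -5*x^5 + 125*x^4/2 - 185*x^3 + 35*x^2/2 + 190*x - 80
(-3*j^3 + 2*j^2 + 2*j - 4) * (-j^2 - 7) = 3*j^5 - 2*j^4 + 19*j^3 - 10*j^2 - 14*j + 28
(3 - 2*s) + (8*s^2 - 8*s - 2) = 8*s^2 - 10*s + 1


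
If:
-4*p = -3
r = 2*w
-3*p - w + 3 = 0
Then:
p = 3/4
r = 3/2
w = 3/4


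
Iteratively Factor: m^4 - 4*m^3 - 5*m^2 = (m - 5)*(m^3 + m^2) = m*(m - 5)*(m^2 + m) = m^2*(m - 5)*(m + 1)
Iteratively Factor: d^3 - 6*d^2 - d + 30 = (d - 5)*(d^2 - d - 6) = (d - 5)*(d + 2)*(d - 3)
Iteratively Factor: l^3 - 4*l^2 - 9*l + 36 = (l - 4)*(l^2 - 9) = (l - 4)*(l - 3)*(l + 3)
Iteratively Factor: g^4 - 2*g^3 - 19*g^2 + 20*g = (g + 4)*(g^3 - 6*g^2 + 5*g) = (g - 1)*(g + 4)*(g^2 - 5*g) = g*(g - 1)*(g + 4)*(g - 5)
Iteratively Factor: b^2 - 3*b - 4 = (b - 4)*(b + 1)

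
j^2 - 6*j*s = j*(j - 6*s)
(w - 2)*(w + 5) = w^2 + 3*w - 10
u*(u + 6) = u^2 + 6*u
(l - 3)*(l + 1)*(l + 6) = l^3 + 4*l^2 - 15*l - 18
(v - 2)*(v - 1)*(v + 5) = v^3 + 2*v^2 - 13*v + 10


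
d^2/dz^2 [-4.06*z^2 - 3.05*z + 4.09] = -8.12000000000000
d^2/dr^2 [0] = 0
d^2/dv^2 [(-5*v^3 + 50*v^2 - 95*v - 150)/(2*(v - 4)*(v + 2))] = 5*(-11*v^3 + 102*v^2 - 468*v + 584)/(v^6 - 6*v^5 - 12*v^4 + 88*v^3 + 96*v^2 - 384*v - 512)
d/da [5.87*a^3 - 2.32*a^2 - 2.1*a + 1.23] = 17.61*a^2 - 4.64*a - 2.1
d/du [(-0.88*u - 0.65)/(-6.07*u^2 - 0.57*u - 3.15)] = (-5.3416*u^2 - 7.891*u + 2.4015)/(36.8449*u^4 + 6.9198*u^3 + 38.5659*u^2 + 3.591*u + 9.9225)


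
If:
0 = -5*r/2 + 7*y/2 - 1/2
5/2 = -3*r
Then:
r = -5/6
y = -19/42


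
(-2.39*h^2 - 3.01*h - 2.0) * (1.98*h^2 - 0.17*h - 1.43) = -4.7322*h^4 - 5.5535*h^3 - 0.0305999999999997*h^2 + 4.6443*h + 2.86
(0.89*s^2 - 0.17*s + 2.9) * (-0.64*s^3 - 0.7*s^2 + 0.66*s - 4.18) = -0.5696*s^5 - 0.5142*s^4 - 1.1496*s^3 - 5.8624*s^2 + 2.6246*s - 12.122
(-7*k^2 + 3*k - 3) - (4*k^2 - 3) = -11*k^2 + 3*k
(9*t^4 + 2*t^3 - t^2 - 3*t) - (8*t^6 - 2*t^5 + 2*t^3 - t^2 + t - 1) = -8*t^6 + 2*t^5 + 9*t^4 - 4*t + 1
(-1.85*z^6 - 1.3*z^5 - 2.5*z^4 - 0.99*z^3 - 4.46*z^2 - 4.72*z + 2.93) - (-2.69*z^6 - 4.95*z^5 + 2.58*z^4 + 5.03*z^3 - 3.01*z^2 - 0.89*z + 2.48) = 0.84*z^6 + 3.65*z^5 - 5.08*z^4 - 6.02*z^3 - 1.45*z^2 - 3.83*z + 0.45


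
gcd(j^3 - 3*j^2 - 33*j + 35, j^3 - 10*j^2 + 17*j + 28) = j - 7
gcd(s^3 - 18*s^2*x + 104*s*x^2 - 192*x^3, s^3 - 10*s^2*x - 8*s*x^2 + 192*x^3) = s^2 - 14*s*x + 48*x^2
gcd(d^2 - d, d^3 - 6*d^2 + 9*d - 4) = d - 1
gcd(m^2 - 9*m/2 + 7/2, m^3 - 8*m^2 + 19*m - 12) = m - 1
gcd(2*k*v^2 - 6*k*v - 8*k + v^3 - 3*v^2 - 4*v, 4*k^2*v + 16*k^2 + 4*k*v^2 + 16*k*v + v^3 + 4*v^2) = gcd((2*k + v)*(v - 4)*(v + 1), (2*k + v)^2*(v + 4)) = 2*k + v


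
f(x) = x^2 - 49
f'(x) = 2*x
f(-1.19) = -47.58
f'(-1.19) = -2.38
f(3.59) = -36.11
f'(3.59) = 7.18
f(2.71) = -41.66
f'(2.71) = 5.42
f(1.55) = -46.60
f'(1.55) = 3.10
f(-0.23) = -48.95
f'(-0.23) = -0.46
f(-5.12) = -22.79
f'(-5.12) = -10.24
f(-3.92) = -33.63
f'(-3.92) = -7.84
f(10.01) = 51.20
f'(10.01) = 20.02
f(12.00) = 95.00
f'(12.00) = 24.00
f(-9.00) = 32.00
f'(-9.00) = -18.00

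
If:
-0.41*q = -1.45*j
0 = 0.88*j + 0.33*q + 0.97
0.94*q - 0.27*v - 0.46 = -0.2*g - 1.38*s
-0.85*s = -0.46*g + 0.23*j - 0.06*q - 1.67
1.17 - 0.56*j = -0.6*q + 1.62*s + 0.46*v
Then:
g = -1.58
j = -0.47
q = -1.68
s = 1.12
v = -3.00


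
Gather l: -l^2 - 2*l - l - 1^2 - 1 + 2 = -l^2 - 3*l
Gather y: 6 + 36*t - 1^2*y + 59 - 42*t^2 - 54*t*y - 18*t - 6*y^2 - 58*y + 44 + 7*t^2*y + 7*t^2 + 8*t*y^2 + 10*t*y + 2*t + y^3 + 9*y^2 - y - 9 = -35*t^2 + 20*t + y^3 + y^2*(8*t + 3) + y*(7*t^2 - 44*t - 60) + 100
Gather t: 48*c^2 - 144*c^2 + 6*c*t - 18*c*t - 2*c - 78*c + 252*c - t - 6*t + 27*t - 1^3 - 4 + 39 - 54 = -96*c^2 + 172*c + t*(20 - 12*c) - 20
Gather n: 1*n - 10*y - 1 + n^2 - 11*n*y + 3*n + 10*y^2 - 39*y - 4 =n^2 + n*(4 - 11*y) + 10*y^2 - 49*y - 5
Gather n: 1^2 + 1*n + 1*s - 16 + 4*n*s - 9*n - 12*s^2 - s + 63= n*(4*s - 8) - 12*s^2 + 48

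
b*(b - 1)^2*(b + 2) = b^4 - 3*b^2 + 2*b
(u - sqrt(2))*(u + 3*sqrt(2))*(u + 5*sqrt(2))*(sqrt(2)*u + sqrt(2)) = sqrt(2)*u^4 + sqrt(2)*u^3 + 14*u^3 + 14*u^2 + 14*sqrt(2)*u^2 - 60*u + 14*sqrt(2)*u - 60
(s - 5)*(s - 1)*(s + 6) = s^3 - 31*s + 30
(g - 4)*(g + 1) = g^2 - 3*g - 4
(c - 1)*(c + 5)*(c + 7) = c^3 + 11*c^2 + 23*c - 35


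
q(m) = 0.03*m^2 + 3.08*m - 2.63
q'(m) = 0.06*m + 3.08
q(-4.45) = -15.74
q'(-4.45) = 2.81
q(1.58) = 2.31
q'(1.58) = 3.17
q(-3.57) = -13.24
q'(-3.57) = 2.87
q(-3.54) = -13.16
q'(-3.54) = 2.87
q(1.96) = 3.52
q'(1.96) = 3.20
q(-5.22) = -17.89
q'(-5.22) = 2.77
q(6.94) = 20.19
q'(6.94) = 3.50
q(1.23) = 1.20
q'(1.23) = 3.15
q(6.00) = 16.93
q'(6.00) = 3.44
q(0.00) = -2.63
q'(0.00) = 3.08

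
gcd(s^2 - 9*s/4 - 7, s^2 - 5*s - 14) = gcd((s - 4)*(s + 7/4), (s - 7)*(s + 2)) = 1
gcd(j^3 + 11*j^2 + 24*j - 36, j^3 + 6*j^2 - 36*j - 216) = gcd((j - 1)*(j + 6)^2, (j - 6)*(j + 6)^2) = j^2 + 12*j + 36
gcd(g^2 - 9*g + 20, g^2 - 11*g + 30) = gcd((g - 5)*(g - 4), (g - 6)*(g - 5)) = g - 5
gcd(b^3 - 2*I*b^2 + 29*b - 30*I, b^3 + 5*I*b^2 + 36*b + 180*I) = b^2 - I*b + 30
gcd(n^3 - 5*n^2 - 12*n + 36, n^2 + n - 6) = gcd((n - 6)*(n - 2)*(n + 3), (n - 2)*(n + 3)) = n^2 + n - 6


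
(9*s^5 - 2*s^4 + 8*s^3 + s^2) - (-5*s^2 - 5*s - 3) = 9*s^5 - 2*s^4 + 8*s^3 + 6*s^2 + 5*s + 3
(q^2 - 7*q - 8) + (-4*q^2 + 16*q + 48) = -3*q^2 + 9*q + 40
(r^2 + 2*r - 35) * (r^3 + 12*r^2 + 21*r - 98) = r^5 + 14*r^4 + 10*r^3 - 476*r^2 - 931*r + 3430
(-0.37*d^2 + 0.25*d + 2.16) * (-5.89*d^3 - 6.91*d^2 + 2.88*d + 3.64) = 2.1793*d^5 + 1.0842*d^4 - 15.5155*d^3 - 15.5524*d^2 + 7.1308*d + 7.8624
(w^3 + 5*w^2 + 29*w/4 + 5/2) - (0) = w^3 + 5*w^2 + 29*w/4 + 5/2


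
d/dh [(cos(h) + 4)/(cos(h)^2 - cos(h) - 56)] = (cos(h)^2 + 8*cos(h) + 52)*sin(h)/(sin(h)^2 + cos(h) + 55)^2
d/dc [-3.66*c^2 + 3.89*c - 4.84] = 3.89 - 7.32*c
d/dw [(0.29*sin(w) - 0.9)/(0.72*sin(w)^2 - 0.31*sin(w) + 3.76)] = (-0.2088*sin(w)^2 + 1.296*sin(w) + 0.8114)*cos(w)/(0.5184*sin(w)^4 - 0.4464*sin(w)^3 + 5.5105*sin(w)^2 - 2.3312*sin(w) + 14.1376)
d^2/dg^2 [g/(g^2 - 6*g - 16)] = 2*(-4*g*(g - 3)^2 + 3*(2 - g)*(-g^2 + 6*g + 16))/(-g^2 + 6*g + 16)^3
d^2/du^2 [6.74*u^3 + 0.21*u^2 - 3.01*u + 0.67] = 40.44*u + 0.42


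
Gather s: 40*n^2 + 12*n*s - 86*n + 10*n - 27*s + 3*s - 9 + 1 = 40*n^2 - 76*n + s*(12*n - 24) - 8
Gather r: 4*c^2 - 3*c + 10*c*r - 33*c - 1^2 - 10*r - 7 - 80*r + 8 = 4*c^2 - 36*c + r*(10*c - 90)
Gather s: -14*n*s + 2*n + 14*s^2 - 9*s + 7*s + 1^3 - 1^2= 2*n + 14*s^2 + s*(-14*n - 2)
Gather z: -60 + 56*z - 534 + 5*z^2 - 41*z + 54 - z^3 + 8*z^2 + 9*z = -z^3 + 13*z^2 + 24*z - 540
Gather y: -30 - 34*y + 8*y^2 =8*y^2 - 34*y - 30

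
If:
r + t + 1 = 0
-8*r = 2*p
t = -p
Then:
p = 4/5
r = -1/5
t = -4/5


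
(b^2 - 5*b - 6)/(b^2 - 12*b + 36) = (b + 1)/(b - 6)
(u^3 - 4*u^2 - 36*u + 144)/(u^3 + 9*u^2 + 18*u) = (u^2 - 10*u + 24)/(u*(u + 3))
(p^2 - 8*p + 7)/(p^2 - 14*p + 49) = (p - 1)/(p - 7)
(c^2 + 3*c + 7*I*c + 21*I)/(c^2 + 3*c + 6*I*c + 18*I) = (c + 7*I)/(c + 6*I)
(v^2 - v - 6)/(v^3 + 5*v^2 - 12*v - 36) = 1/(v + 6)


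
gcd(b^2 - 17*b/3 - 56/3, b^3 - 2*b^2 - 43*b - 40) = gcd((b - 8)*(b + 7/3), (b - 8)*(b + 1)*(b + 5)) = b - 8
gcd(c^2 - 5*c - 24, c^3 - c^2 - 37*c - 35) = 1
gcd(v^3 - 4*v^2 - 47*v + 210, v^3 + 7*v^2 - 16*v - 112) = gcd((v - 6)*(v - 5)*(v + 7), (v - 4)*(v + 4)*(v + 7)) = v + 7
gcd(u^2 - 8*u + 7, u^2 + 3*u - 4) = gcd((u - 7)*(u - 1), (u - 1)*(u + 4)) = u - 1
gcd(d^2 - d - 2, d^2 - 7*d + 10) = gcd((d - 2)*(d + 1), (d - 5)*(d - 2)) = d - 2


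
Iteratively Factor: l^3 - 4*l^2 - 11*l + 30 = (l - 2)*(l^2 - 2*l - 15) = (l - 2)*(l + 3)*(l - 5)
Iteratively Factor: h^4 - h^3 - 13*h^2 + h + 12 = (h + 3)*(h^3 - 4*h^2 - h + 4) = (h + 1)*(h + 3)*(h^2 - 5*h + 4) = (h - 1)*(h + 1)*(h + 3)*(h - 4)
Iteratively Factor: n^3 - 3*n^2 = (n)*(n^2 - 3*n) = n*(n - 3)*(n)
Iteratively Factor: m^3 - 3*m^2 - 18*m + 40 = (m + 4)*(m^2 - 7*m + 10) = (m - 5)*(m + 4)*(m - 2)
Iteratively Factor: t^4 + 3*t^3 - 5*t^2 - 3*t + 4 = (t + 1)*(t^3 + 2*t^2 - 7*t + 4) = (t + 1)*(t + 4)*(t^2 - 2*t + 1) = (t - 1)*(t + 1)*(t + 4)*(t - 1)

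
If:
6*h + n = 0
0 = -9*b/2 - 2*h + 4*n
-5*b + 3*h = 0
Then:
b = 0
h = 0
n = 0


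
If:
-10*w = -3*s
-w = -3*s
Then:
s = 0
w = 0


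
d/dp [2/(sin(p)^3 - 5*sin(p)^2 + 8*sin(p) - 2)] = 2*(-3*sin(p)^2 + 10*sin(p) - 8)*cos(p)/(sin(p)^3 - 5*sin(p)^2 + 8*sin(p) - 2)^2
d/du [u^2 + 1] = 2*u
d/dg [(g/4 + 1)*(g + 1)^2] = 3*(g + 1)*(g + 3)/4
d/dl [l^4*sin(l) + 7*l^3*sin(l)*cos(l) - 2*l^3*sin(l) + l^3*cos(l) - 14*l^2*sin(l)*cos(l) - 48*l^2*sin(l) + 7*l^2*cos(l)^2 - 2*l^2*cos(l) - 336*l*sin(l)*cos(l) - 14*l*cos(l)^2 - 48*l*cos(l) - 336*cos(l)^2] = l^4*cos(l) + 3*l^3*sin(l) - 2*l^3*cos(l) + 7*l^3*cos(2*l) - 4*l^2*sin(l) + 7*l^2*sin(2*l)/2 - 45*l^2*cos(l) - 14*l^2*cos(2*l) - 48*l*sin(l) - 4*l*cos(l) - 329*l*cos(2*l) + 7*l + 168*sin(2*l) - 48*cos(l) - 7*cos(2*l) - 7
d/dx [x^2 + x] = 2*x + 1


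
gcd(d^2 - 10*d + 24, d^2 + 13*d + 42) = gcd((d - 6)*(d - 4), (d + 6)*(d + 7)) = 1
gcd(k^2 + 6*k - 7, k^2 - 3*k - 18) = 1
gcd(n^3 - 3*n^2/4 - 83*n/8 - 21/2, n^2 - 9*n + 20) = n - 4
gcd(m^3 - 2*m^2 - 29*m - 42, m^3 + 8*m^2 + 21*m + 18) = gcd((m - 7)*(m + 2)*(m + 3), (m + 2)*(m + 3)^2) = m^2 + 5*m + 6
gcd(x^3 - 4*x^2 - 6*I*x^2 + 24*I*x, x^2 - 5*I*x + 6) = x - 6*I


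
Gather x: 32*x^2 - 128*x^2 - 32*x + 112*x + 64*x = -96*x^2 + 144*x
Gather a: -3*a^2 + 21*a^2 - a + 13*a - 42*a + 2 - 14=18*a^2 - 30*a - 12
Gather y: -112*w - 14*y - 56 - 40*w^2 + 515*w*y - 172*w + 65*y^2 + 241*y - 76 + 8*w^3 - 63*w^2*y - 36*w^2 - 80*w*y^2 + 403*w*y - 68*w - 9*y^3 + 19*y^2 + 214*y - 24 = 8*w^3 - 76*w^2 - 352*w - 9*y^3 + y^2*(84 - 80*w) + y*(-63*w^2 + 918*w + 441) - 156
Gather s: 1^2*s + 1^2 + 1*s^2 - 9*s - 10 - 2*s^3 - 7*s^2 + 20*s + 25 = -2*s^3 - 6*s^2 + 12*s + 16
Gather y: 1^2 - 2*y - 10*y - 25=-12*y - 24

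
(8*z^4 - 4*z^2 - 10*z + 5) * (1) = 8*z^4 - 4*z^2 - 10*z + 5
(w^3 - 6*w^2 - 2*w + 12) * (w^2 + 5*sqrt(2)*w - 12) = w^5 - 6*w^4 + 5*sqrt(2)*w^4 - 30*sqrt(2)*w^3 - 14*w^3 - 10*sqrt(2)*w^2 + 84*w^2 + 24*w + 60*sqrt(2)*w - 144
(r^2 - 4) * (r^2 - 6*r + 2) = r^4 - 6*r^3 - 2*r^2 + 24*r - 8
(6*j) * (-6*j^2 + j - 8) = -36*j^3 + 6*j^2 - 48*j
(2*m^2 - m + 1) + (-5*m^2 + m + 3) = 4 - 3*m^2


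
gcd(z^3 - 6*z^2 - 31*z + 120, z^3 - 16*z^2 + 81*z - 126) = z - 3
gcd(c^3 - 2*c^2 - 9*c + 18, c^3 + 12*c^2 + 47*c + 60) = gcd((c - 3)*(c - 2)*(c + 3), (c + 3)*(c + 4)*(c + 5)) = c + 3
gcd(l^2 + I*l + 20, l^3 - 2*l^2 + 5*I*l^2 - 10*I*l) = l + 5*I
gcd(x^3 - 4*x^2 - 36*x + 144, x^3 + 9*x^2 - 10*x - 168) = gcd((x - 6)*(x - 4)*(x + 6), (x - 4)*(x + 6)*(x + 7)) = x^2 + 2*x - 24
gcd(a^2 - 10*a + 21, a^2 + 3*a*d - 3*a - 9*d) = a - 3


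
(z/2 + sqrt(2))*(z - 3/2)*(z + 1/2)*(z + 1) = z^4/2 + sqrt(2)*z^3 - 7*z^2/8 - 7*sqrt(2)*z/4 - 3*z/8 - 3*sqrt(2)/4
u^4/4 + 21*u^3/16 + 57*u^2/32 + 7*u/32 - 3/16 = (u/2 + 1/4)*(u/2 + 1)*(u - 1/4)*(u + 3)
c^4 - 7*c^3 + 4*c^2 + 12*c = c*(c - 6)*(c - 2)*(c + 1)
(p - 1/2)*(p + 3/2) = p^2 + p - 3/4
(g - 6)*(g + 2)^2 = g^3 - 2*g^2 - 20*g - 24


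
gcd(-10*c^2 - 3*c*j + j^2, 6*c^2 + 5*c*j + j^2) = 2*c + j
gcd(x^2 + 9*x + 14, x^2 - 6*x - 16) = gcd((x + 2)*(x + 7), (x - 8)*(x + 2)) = x + 2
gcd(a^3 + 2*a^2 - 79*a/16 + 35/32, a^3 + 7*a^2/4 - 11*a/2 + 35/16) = a^2 + 9*a/4 - 35/8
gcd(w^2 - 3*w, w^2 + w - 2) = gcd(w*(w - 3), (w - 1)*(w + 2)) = 1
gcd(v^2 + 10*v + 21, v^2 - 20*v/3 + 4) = 1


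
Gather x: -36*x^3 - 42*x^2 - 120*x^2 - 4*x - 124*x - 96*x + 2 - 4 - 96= -36*x^3 - 162*x^2 - 224*x - 98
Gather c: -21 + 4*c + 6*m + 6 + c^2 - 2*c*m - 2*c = c^2 + c*(2 - 2*m) + 6*m - 15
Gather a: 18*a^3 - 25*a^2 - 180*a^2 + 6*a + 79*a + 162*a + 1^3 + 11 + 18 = 18*a^3 - 205*a^2 + 247*a + 30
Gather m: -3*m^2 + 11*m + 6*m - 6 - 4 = -3*m^2 + 17*m - 10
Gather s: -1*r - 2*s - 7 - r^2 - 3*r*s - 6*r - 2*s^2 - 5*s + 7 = -r^2 - 7*r - 2*s^2 + s*(-3*r - 7)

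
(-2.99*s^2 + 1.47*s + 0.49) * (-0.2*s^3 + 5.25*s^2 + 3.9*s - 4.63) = 0.598*s^5 - 15.9915*s^4 - 4.0415*s^3 + 22.1492*s^2 - 4.8951*s - 2.2687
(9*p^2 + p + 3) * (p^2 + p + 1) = 9*p^4 + 10*p^3 + 13*p^2 + 4*p + 3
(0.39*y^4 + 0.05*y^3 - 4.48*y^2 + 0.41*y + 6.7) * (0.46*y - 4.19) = 0.1794*y^5 - 1.6111*y^4 - 2.2703*y^3 + 18.9598*y^2 + 1.3641*y - 28.073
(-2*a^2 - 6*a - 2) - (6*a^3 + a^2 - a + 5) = -6*a^3 - 3*a^2 - 5*a - 7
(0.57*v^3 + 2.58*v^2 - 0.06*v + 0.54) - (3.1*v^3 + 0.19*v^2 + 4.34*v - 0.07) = -2.53*v^3 + 2.39*v^2 - 4.4*v + 0.61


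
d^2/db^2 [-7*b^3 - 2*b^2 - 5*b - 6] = -42*b - 4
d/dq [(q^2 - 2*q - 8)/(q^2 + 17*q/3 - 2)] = 3*(23*q^2 + 36*q + 148)/(9*q^4 + 102*q^3 + 253*q^2 - 204*q + 36)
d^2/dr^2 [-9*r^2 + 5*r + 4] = -18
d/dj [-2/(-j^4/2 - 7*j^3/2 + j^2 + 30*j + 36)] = 4*(-4*j^3 - 21*j^2 + 4*j + 60)/(-j^4 - 7*j^3 + 2*j^2 + 60*j + 72)^2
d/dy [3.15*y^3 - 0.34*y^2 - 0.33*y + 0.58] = 9.45*y^2 - 0.68*y - 0.33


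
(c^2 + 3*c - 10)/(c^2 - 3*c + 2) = (c + 5)/(c - 1)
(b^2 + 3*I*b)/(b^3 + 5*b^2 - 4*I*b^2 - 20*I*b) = (b + 3*I)/(b^2 + b*(5 - 4*I) - 20*I)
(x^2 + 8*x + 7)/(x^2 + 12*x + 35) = (x + 1)/(x + 5)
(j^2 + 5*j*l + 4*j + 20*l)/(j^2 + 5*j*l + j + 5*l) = (j + 4)/(j + 1)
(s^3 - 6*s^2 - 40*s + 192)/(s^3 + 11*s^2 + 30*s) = (s^2 - 12*s + 32)/(s*(s + 5))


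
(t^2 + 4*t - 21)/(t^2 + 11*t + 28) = (t - 3)/(t + 4)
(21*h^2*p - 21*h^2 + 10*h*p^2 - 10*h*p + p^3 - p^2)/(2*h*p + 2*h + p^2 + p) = (21*h^2*p - 21*h^2 + 10*h*p^2 - 10*h*p + p^3 - p^2)/(2*h*p + 2*h + p^2 + p)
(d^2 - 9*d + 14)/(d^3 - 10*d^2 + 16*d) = (d - 7)/(d*(d - 8))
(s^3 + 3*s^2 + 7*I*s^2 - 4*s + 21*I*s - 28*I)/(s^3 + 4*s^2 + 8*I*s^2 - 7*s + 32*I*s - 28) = (s - 1)/(s + I)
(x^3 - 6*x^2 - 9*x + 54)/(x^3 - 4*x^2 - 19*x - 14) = (-x^3 + 6*x^2 + 9*x - 54)/(-x^3 + 4*x^2 + 19*x + 14)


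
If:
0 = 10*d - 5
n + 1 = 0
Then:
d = 1/2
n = -1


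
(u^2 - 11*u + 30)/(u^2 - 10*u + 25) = (u - 6)/(u - 5)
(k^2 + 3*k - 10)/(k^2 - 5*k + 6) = (k + 5)/(k - 3)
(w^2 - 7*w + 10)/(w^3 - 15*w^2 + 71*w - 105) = (w - 2)/(w^2 - 10*w + 21)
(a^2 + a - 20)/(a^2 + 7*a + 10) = (a - 4)/(a + 2)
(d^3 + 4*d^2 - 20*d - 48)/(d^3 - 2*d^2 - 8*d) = (d + 6)/d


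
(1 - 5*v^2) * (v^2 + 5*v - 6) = -5*v^4 - 25*v^3 + 31*v^2 + 5*v - 6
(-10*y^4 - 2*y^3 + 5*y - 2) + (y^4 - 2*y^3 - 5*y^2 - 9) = -9*y^4 - 4*y^3 - 5*y^2 + 5*y - 11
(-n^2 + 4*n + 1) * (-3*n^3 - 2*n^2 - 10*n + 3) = 3*n^5 - 10*n^4 - n^3 - 45*n^2 + 2*n + 3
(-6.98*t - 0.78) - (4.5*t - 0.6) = -11.48*t - 0.18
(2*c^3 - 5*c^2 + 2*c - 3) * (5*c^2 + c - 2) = 10*c^5 - 23*c^4 + c^3 - 3*c^2 - 7*c + 6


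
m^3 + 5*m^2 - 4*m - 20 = (m - 2)*(m + 2)*(m + 5)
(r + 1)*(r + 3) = r^2 + 4*r + 3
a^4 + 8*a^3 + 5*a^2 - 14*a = a*(a - 1)*(a + 2)*(a + 7)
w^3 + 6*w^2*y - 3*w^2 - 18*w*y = w*(w - 3)*(w + 6*y)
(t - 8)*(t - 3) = t^2 - 11*t + 24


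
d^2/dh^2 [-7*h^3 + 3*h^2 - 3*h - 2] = 6 - 42*h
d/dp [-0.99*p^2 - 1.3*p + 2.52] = -1.98*p - 1.3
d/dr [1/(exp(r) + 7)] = -exp(r)/(exp(r) + 7)^2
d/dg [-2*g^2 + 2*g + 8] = 2 - 4*g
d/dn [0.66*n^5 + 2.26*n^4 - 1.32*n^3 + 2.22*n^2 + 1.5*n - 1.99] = 3.3*n^4 + 9.04*n^3 - 3.96*n^2 + 4.44*n + 1.5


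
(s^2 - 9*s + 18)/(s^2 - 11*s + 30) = (s - 3)/(s - 5)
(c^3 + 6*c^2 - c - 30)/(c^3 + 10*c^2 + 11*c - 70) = (c + 3)/(c + 7)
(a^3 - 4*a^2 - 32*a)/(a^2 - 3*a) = (a^2 - 4*a - 32)/(a - 3)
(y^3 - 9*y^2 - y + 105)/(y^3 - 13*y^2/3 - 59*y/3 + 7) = 3*(y - 5)/(3*y - 1)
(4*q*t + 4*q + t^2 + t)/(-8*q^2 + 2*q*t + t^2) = (-t - 1)/(2*q - t)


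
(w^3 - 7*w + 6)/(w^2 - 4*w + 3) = (w^2 + w - 6)/(w - 3)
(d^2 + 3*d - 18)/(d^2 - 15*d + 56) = (d^2 + 3*d - 18)/(d^2 - 15*d + 56)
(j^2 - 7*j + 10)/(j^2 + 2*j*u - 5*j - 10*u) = (j - 2)/(j + 2*u)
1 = 1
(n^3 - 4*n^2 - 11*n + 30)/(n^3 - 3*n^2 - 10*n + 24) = (n - 5)/(n - 4)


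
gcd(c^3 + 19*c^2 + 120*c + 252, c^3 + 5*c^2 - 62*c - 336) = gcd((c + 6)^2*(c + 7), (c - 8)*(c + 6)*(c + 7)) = c^2 + 13*c + 42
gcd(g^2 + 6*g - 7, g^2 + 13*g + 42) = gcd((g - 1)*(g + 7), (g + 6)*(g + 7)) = g + 7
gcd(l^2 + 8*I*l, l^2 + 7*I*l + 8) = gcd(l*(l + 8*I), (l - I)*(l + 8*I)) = l + 8*I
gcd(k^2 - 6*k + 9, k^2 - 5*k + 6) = k - 3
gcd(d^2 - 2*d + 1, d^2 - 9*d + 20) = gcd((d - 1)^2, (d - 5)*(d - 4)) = 1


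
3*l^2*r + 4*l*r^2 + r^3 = r*(l + r)*(3*l + r)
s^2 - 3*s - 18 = (s - 6)*(s + 3)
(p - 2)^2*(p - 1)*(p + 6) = p^4 + p^3 - 22*p^2 + 44*p - 24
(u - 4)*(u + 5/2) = u^2 - 3*u/2 - 10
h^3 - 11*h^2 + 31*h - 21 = (h - 7)*(h - 3)*(h - 1)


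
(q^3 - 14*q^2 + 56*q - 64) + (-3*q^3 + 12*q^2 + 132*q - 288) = -2*q^3 - 2*q^2 + 188*q - 352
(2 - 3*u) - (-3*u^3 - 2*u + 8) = 3*u^3 - u - 6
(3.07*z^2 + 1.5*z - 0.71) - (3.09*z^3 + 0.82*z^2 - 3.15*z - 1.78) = -3.09*z^3 + 2.25*z^2 + 4.65*z + 1.07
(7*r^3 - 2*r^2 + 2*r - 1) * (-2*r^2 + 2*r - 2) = -14*r^5 + 18*r^4 - 22*r^3 + 10*r^2 - 6*r + 2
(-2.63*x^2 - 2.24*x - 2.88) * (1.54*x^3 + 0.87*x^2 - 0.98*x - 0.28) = -4.0502*x^5 - 5.7377*x^4 - 3.8066*x^3 + 0.426*x^2 + 3.4496*x + 0.8064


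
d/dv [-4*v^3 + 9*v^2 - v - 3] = -12*v^2 + 18*v - 1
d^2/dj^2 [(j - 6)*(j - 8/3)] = 2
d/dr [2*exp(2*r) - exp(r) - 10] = (4*exp(r) - 1)*exp(r)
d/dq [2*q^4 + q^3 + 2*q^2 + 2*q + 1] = 8*q^3 + 3*q^2 + 4*q + 2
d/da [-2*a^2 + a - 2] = 1 - 4*a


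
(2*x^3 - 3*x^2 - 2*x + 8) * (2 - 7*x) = -14*x^4 + 25*x^3 + 8*x^2 - 60*x + 16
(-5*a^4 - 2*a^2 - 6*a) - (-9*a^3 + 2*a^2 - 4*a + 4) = -5*a^4 + 9*a^3 - 4*a^2 - 2*a - 4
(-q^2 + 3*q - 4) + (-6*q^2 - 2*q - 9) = -7*q^2 + q - 13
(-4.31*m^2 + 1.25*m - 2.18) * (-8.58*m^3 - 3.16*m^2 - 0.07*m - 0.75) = 36.9798*m^5 + 2.8946*m^4 + 15.0561*m^3 + 10.0338*m^2 - 0.7849*m + 1.635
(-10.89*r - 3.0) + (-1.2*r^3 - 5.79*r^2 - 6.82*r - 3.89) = -1.2*r^3 - 5.79*r^2 - 17.71*r - 6.89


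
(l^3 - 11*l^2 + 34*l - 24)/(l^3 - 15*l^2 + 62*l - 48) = (l - 4)/(l - 8)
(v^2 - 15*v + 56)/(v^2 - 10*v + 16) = (v - 7)/(v - 2)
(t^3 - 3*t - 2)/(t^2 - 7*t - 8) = (t^2 - t - 2)/(t - 8)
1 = 1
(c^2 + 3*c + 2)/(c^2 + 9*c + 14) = (c + 1)/(c + 7)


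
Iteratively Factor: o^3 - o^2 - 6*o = (o)*(o^2 - o - 6) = o*(o + 2)*(o - 3)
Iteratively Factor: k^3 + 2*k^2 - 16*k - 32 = (k - 4)*(k^2 + 6*k + 8) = (k - 4)*(k + 4)*(k + 2)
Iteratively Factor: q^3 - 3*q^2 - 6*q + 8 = (q + 2)*(q^2 - 5*q + 4) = (q - 1)*(q + 2)*(q - 4)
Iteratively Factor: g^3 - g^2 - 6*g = (g + 2)*(g^2 - 3*g) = (g - 3)*(g + 2)*(g)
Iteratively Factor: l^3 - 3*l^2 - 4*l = (l - 4)*(l^2 + l) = l*(l - 4)*(l + 1)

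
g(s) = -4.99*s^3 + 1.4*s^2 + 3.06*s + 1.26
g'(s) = -14.97*s^2 + 2.8*s + 3.06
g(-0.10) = 0.97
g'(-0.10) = 2.63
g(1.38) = -4.97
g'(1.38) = -21.58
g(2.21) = -39.00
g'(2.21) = -63.87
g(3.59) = -200.59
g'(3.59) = -179.82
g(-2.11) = 47.91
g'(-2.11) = -69.50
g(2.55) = -64.57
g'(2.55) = -87.14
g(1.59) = -10.39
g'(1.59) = -30.33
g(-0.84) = 2.64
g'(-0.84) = -9.85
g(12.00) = -8383.14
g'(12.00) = -2119.02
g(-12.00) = 8788.86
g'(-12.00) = -2186.22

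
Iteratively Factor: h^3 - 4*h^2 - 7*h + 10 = (h - 5)*(h^2 + h - 2) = (h - 5)*(h + 2)*(h - 1)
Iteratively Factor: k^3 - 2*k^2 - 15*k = (k + 3)*(k^2 - 5*k) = (k - 5)*(k + 3)*(k)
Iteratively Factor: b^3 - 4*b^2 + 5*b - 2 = (b - 1)*(b^2 - 3*b + 2) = (b - 1)^2*(b - 2)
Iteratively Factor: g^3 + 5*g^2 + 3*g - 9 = (g - 1)*(g^2 + 6*g + 9) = (g - 1)*(g + 3)*(g + 3)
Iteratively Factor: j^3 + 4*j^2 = (j + 4)*(j^2) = j*(j + 4)*(j)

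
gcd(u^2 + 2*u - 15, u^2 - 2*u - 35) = u + 5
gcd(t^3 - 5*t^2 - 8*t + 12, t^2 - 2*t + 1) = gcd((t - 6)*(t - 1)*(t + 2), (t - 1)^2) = t - 1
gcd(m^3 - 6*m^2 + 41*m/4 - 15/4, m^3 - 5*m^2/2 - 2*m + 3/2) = m^2 - 7*m/2 + 3/2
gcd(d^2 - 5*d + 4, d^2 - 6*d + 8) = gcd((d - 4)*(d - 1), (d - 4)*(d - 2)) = d - 4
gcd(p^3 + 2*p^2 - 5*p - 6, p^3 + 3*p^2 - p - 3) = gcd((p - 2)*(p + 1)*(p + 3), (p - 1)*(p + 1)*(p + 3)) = p^2 + 4*p + 3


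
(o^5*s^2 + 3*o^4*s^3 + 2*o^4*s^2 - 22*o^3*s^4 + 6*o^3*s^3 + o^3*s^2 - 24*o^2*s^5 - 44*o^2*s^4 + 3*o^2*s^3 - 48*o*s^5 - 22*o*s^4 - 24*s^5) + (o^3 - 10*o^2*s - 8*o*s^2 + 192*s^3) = o^5*s^2 + 3*o^4*s^3 + 2*o^4*s^2 - 22*o^3*s^4 + 6*o^3*s^3 + o^3*s^2 + o^3 - 24*o^2*s^5 - 44*o^2*s^4 + 3*o^2*s^3 - 10*o^2*s - 48*o*s^5 - 22*o*s^4 - 8*o*s^2 - 24*s^5 + 192*s^3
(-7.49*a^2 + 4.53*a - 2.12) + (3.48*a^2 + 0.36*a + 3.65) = -4.01*a^2 + 4.89*a + 1.53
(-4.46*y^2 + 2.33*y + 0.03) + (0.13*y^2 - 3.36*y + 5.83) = -4.33*y^2 - 1.03*y + 5.86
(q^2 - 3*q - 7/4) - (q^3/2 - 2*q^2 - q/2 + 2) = -q^3/2 + 3*q^2 - 5*q/2 - 15/4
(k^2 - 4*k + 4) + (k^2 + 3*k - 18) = 2*k^2 - k - 14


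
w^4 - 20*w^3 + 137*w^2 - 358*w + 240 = (w - 8)*(w - 6)*(w - 5)*(w - 1)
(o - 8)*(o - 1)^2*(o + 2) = o^4 - 8*o^3 - 3*o^2 + 26*o - 16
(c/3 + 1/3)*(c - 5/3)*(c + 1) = c^3/3 + c^2/9 - 7*c/9 - 5/9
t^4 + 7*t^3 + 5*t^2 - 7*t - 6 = (t - 1)*(t + 1)^2*(t + 6)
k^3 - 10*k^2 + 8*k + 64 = (k - 8)*(k - 4)*(k + 2)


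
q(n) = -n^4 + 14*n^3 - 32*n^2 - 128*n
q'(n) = -4*n^3 + 42*n^2 - 64*n - 128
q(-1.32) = 77.97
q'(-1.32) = 38.86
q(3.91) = -386.55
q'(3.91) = 24.75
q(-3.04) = -385.34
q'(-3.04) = 567.09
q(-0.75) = 71.78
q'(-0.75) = -54.69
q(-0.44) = 48.89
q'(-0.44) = -91.37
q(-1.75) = 41.59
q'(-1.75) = 134.06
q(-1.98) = 3.94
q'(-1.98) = 194.43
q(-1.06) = 81.79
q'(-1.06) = -8.20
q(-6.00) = -4704.00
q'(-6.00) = 2632.00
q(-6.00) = -4704.00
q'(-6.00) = 2632.00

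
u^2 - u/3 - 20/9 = (u - 5/3)*(u + 4/3)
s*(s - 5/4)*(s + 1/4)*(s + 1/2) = s^4 - s^3/2 - 13*s^2/16 - 5*s/32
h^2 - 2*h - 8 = (h - 4)*(h + 2)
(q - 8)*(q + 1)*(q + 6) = q^3 - q^2 - 50*q - 48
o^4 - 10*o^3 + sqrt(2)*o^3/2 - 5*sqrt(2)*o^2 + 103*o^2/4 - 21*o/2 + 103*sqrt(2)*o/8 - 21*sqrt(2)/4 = (o - 6)*(o - 7/2)*(o - 1/2)*(o + sqrt(2)/2)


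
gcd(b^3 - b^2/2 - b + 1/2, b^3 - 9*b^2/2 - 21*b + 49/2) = b - 1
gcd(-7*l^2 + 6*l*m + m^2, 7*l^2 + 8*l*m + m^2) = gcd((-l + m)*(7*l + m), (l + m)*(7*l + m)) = 7*l + m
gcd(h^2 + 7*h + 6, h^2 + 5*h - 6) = h + 6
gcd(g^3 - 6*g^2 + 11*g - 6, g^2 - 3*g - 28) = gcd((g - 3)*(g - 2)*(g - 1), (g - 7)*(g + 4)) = 1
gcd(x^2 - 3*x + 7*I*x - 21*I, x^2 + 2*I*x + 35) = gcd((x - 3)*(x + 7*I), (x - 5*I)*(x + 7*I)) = x + 7*I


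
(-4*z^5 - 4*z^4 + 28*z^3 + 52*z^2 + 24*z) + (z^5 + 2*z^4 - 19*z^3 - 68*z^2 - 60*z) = -3*z^5 - 2*z^4 + 9*z^3 - 16*z^2 - 36*z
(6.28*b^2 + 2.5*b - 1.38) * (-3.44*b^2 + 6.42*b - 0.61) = -21.6032*b^4 + 31.7176*b^3 + 16.9664*b^2 - 10.3846*b + 0.8418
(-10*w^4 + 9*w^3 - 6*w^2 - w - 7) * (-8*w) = 80*w^5 - 72*w^4 + 48*w^3 + 8*w^2 + 56*w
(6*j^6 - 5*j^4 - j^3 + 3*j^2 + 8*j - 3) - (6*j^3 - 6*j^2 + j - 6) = 6*j^6 - 5*j^4 - 7*j^3 + 9*j^2 + 7*j + 3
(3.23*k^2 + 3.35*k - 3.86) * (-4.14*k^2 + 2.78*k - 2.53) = -13.3722*k^4 - 4.8896*k^3 + 17.1215*k^2 - 19.2063*k + 9.7658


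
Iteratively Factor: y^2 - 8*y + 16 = (y - 4)*(y - 4)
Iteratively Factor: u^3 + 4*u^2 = (u)*(u^2 + 4*u) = u^2*(u + 4)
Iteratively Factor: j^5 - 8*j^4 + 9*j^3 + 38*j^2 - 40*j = (j - 5)*(j^4 - 3*j^3 - 6*j^2 + 8*j) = (j - 5)*(j - 1)*(j^3 - 2*j^2 - 8*j) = (j - 5)*(j - 1)*(j + 2)*(j^2 - 4*j) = j*(j - 5)*(j - 1)*(j + 2)*(j - 4)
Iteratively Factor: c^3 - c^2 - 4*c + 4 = (c + 2)*(c^2 - 3*c + 2) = (c - 1)*(c + 2)*(c - 2)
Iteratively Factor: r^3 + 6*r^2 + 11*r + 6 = (r + 1)*(r^2 + 5*r + 6) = (r + 1)*(r + 2)*(r + 3)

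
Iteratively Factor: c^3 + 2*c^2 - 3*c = (c)*(c^2 + 2*c - 3) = c*(c + 3)*(c - 1)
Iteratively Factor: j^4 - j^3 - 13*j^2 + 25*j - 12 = (j - 3)*(j^3 + 2*j^2 - 7*j + 4) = (j - 3)*(j - 1)*(j^2 + 3*j - 4) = (j - 3)*(j - 1)*(j + 4)*(j - 1)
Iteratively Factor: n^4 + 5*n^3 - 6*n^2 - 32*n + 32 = (n - 2)*(n^3 + 7*n^2 + 8*n - 16) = (n - 2)*(n - 1)*(n^2 + 8*n + 16) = (n - 2)*(n - 1)*(n + 4)*(n + 4)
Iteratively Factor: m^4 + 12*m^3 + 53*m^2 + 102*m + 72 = (m + 2)*(m^3 + 10*m^2 + 33*m + 36) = (m + 2)*(m + 3)*(m^2 + 7*m + 12) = (m + 2)*(m + 3)*(m + 4)*(m + 3)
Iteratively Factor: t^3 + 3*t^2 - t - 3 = (t + 1)*(t^2 + 2*t - 3) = (t + 1)*(t + 3)*(t - 1)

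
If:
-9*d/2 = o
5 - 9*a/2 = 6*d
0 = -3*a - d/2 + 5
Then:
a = 110/63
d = -10/21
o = 15/7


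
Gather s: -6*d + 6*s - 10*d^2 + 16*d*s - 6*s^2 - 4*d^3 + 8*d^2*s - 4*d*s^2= -4*d^3 - 10*d^2 - 6*d + s^2*(-4*d - 6) + s*(8*d^2 + 16*d + 6)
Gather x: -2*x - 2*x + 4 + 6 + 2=12 - 4*x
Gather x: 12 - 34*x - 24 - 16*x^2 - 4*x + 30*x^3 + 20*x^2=30*x^3 + 4*x^2 - 38*x - 12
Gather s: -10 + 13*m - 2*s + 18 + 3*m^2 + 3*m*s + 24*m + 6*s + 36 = 3*m^2 + 37*m + s*(3*m + 4) + 44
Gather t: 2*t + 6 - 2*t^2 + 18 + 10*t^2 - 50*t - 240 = 8*t^2 - 48*t - 216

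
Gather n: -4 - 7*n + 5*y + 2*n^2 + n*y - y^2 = 2*n^2 + n*(y - 7) - y^2 + 5*y - 4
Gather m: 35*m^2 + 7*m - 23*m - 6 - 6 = 35*m^2 - 16*m - 12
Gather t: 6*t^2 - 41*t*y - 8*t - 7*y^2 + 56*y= 6*t^2 + t*(-41*y - 8) - 7*y^2 + 56*y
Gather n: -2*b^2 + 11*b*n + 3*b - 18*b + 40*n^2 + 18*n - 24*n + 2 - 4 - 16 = -2*b^2 - 15*b + 40*n^2 + n*(11*b - 6) - 18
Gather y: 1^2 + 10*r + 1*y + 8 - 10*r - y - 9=0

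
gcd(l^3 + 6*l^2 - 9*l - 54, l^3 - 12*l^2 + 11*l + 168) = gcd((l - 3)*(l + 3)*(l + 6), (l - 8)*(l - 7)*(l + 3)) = l + 3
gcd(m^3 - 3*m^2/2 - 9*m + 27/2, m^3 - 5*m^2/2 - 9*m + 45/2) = m^2 - 9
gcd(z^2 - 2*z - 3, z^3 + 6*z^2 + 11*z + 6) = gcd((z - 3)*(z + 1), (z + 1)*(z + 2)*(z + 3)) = z + 1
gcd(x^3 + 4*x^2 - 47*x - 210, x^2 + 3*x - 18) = x + 6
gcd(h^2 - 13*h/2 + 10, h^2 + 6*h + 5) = 1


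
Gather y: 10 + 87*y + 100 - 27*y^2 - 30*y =-27*y^2 + 57*y + 110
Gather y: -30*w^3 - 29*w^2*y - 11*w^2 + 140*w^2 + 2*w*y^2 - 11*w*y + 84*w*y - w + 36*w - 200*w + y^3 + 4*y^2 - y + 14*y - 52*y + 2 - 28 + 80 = -30*w^3 + 129*w^2 - 165*w + y^3 + y^2*(2*w + 4) + y*(-29*w^2 + 73*w - 39) + 54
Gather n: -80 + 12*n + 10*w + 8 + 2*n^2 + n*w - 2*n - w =2*n^2 + n*(w + 10) + 9*w - 72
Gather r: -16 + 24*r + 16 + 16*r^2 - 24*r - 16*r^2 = 0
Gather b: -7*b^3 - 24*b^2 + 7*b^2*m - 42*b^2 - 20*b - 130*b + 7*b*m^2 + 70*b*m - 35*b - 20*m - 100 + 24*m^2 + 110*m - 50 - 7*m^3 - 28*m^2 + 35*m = -7*b^3 + b^2*(7*m - 66) + b*(7*m^2 + 70*m - 185) - 7*m^3 - 4*m^2 + 125*m - 150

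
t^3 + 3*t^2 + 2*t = t*(t + 1)*(t + 2)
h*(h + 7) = h^2 + 7*h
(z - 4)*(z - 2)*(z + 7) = z^3 + z^2 - 34*z + 56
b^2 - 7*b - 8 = (b - 8)*(b + 1)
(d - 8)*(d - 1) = d^2 - 9*d + 8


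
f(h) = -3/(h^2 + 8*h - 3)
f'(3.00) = 0.05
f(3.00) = -0.10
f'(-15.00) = -0.00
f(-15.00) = -0.03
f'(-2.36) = 0.04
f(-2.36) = 0.18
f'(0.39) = 355.76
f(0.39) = -11.03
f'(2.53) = 0.07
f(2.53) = -0.13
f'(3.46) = 0.03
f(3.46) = -0.08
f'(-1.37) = 0.11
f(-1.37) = 0.25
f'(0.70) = 2.95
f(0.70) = -0.97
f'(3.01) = 0.05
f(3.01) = -0.10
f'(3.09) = 0.04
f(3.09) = -0.10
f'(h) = -3*(-2*h - 8)/(h^2 + 8*h - 3)^2 = 6*(h + 4)/(h^2 + 8*h - 3)^2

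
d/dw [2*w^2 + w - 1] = 4*w + 1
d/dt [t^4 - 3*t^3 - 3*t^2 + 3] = t*(4*t^2 - 9*t - 6)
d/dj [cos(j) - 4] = -sin(j)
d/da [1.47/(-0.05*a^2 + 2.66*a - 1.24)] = (0.147*a - 3.9102)/(0.05*a^2 - 2.66*a + 1.24)^2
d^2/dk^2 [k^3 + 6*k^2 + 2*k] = 6*k + 12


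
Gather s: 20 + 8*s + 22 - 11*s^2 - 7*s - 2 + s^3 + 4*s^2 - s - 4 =s^3 - 7*s^2 + 36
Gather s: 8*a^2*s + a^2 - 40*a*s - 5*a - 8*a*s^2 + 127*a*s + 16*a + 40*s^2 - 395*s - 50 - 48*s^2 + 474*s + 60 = a^2 + 11*a + s^2*(-8*a - 8) + s*(8*a^2 + 87*a + 79) + 10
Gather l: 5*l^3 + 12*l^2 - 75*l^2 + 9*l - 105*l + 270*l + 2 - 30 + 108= 5*l^3 - 63*l^2 + 174*l + 80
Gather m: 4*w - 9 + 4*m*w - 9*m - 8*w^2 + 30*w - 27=m*(4*w - 9) - 8*w^2 + 34*w - 36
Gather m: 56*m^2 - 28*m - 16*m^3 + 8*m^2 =-16*m^3 + 64*m^2 - 28*m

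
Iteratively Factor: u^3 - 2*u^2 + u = (u - 1)*(u^2 - u) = (u - 1)^2*(u)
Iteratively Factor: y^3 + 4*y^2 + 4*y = (y)*(y^2 + 4*y + 4) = y*(y + 2)*(y + 2)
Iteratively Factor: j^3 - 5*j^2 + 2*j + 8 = (j + 1)*(j^2 - 6*j + 8) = (j - 2)*(j + 1)*(j - 4)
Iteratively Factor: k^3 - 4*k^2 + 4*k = (k - 2)*(k^2 - 2*k) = (k - 2)^2*(k)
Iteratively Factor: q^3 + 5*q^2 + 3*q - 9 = (q + 3)*(q^2 + 2*q - 3) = (q - 1)*(q + 3)*(q + 3)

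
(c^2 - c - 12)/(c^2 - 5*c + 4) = (c + 3)/(c - 1)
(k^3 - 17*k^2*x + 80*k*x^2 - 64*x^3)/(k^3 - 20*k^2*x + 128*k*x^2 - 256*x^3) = (-k + x)/(-k + 4*x)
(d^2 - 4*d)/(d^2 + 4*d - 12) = d*(d - 4)/(d^2 + 4*d - 12)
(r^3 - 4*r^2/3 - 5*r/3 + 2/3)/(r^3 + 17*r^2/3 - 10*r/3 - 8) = (3*r^2 - 7*r + 2)/(3*r^2 + 14*r - 24)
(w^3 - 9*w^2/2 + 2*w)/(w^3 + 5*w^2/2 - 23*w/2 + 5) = w*(w - 4)/(w^2 + 3*w - 10)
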